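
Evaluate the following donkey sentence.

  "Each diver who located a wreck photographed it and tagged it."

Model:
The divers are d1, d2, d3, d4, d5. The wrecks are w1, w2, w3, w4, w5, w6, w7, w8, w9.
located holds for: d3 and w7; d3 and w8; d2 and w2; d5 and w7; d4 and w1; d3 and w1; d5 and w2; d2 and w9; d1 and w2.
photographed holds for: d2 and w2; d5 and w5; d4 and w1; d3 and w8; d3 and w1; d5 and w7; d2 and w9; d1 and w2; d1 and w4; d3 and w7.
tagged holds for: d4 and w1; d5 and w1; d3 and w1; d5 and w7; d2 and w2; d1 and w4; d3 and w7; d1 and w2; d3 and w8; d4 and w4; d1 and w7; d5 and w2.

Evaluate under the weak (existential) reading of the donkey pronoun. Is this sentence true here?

True

"it" takes "a wreck" as antecedent — a donkey pronoun bound across the clause boundary.
Weak reading: every diver d with some located-wreck has at least one located-wreck w such that photographed(d,w) ∧ tagged(d,w).
Per diver: d1:✓  d2:✓  d3:✓  d4:✓  d5:✓
Every diver in the restrictor has a witness.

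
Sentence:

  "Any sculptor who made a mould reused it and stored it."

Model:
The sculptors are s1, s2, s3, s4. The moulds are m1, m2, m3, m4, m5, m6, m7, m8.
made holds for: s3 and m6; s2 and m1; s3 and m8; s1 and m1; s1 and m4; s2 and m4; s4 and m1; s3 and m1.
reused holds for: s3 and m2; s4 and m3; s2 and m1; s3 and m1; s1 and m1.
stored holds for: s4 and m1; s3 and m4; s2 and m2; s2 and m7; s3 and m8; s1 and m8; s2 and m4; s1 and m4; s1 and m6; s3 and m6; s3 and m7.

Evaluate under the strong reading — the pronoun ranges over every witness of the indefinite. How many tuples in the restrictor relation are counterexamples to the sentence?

8

"it" takes "a mould" as antecedent — a donkey pronoun bound across the clause boundary.
Strong reading: for every (s,m) with made(s,m), reused(s,m) ∧ stored(s,m).
Restrictor pairs: (s1,m1) ✗  (s1,m4) ✗  (s2,m1) ✗  (s2,m4) ✗  (s3,m1) ✗  (s3,m6) ✗  (s3,m8) ✗  (s4,m1) ✗
Counterexamples (restrictor pairs failing the scope): 8.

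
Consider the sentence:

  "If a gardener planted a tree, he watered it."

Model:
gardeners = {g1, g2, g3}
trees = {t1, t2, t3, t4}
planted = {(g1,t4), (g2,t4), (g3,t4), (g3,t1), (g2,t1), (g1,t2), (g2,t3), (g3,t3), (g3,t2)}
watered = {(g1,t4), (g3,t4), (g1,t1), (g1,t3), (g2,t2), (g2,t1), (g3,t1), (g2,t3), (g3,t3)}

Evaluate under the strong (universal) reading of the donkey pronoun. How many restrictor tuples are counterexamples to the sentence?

3

"it" takes "a tree" as antecedent — a donkey pronoun bound across the clause boundary.
Strong reading: for every (g,t) with planted(g,t), watered(g,t).
Restrictor pairs: (g1,t2) ✗  (g1,t4) ✓  (g2,t1) ✓  (g2,t3) ✓  (g2,t4) ✗  (g3,t1) ✓  (g3,t2) ✗  (g3,t3) ✓  (g3,t4) ✓
Counterexamples (restrictor pairs failing the scope): 3.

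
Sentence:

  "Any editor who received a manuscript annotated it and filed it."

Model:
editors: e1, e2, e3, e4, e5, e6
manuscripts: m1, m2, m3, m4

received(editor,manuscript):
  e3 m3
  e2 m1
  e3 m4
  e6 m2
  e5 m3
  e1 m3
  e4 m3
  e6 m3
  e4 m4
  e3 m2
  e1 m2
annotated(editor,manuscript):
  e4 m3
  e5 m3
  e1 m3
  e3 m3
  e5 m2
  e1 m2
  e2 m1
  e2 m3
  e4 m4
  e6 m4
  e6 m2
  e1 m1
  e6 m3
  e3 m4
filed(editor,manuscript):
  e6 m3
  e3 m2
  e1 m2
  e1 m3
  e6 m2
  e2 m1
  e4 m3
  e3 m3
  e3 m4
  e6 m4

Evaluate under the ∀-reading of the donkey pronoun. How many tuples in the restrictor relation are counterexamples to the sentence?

"it" takes "a manuscript" as antecedent — a donkey pronoun bound across the clause boundary.
Strong reading: for every (e,m) with received(e,m), annotated(e,m) ∧ filed(e,m).
Restrictor pairs: (e1,m2) ✓  (e1,m3) ✓  (e2,m1) ✓  (e3,m2) ✗  (e3,m3) ✓  (e3,m4) ✓  (e4,m3) ✓  (e4,m4) ✗  (e5,m3) ✗  (e6,m2) ✓  (e6,m3) ✓
Counterexamples (restrictor pairs failing the scope): 3.

3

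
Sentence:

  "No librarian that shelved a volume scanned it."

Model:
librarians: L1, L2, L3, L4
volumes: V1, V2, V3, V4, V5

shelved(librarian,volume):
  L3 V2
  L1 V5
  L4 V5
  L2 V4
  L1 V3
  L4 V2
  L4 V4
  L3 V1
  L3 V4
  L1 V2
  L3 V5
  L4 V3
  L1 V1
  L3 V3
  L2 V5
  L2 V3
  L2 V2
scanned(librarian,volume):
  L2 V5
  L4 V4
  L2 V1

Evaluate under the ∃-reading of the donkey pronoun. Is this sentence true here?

False

"it" takes "a volume" as antecedent — a donkey pronoun bound across the clause boundary.
Truth condition: for no (l,v) with shelved(l,v) does scanned(l,v) hold.
Restrictor pairs — does the scope hold? (L1,V1):fails  (L1,V2):fails  (L1,V3):fails  (L1,V5):fails  (L2,V2):fails  (L2,V3):fails  (L2,V4):fails  (L2,V5):holds  (L3,V1):fails  (L3,V2):fails  (L3,V3):fails  (L3,V4):fails  (L3,V5):fails  (L4,V2):fails  (L4,V3):fails  (L4,V4):holds  (L4,V5):fails
Scope holds for 2 pair(s), so the sentence is false.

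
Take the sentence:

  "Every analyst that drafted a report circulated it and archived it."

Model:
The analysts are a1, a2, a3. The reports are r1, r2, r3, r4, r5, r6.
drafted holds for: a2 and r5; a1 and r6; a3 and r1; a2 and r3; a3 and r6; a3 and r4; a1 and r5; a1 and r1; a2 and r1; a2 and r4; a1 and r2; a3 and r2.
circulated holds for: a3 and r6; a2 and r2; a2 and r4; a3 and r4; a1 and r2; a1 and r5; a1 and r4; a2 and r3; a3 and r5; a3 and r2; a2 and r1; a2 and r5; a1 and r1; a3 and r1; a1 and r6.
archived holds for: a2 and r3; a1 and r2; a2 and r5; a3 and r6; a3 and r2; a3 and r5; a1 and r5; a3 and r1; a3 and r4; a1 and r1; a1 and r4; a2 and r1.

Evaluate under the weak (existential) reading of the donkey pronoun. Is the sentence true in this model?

True

"it" takes "a report" as antecedent — a donkey pronoun bound across the clause boundary.
Weak reading: every analyst a with some drafted-report has at least one drafted-report r such that circulated(a,r) ∧ archived(a,r).
Per analyst: a1:✓  a2:✓  a3:✓
Every analyst in the restrictor has a witness.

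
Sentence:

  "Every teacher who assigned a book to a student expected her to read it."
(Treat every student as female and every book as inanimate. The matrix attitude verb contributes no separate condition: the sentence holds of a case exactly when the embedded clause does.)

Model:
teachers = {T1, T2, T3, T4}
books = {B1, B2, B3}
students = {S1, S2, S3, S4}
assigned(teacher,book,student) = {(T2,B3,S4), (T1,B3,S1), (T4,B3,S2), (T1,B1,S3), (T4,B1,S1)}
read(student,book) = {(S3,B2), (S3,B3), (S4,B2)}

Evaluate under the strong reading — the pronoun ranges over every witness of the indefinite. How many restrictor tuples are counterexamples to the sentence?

"her" takes "a student" as antecedent and "it" takes "a book"; both are donkey pronouns co-varying with the restrictor.
Strong reading: for every (t,b,s) with assigned(t,b,s), read(s,b).
Restrictor triples: (T1,B1,S3)→read(S3,B1) ✗  (T1,B3,S1)→read(S1,B3) ✗  (T2,B3,S4)→read(S4,B3) ✗  (T4,B1,S1)→read(S1,B1) ✗  (T4,B3,S2)→read(S2,B3) ✗
Counterexamples (restrictor triples failing the scope): 5.

5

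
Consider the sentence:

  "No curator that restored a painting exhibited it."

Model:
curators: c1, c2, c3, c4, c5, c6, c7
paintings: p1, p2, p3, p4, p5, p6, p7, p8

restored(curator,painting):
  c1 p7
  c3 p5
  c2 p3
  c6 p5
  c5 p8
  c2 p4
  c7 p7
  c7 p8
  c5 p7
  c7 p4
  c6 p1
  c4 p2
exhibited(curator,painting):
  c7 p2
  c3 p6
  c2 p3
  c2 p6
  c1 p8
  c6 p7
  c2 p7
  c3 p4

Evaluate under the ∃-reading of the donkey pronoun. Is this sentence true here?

"it" takes "a painting" as antecedent — a donkey pronoun bound across the clause boundary.
Truth condition: for no (c,p) with restored(c,p) does exhibited(c,p) hold.
Restrictor pairs — does the scope hold? (c1,p7):fails  (c2,p3):holds  (c2,p4):fails  (c3,p5):fails  (c4,p2):fails  (c5,p7):fails  (c5,p8):fails  (c6,p1):fails  (c6,p5):fails  (c7,p4):fails  (c7,p7):fails  (c7,p8):fails
Scope holds for 1 pair(s), so the sentence is false.

False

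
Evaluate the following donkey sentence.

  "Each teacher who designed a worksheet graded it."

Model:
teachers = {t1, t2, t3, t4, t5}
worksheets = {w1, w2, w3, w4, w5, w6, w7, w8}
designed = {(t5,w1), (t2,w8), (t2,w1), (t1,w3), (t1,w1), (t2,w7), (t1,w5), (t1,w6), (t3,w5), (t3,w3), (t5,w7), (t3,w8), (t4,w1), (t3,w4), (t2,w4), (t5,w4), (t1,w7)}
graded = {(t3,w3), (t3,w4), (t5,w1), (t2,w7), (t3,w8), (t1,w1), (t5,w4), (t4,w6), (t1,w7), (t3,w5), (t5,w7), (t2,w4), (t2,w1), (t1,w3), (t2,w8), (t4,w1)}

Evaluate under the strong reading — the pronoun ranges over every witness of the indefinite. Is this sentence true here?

"it" takes "a worksheet" as antecedent — a donkey pronoun bound across the clause boundary.
Strong reading: for every (t,w) with designed(t,w), graded(t,w).
Restrictor pairs: (t1,w1) ✓  (t1,w3) ✓  (t1,w5) ✗  (t1,w6) ✗  (t1,w7) ✓  (t2,w1) ✓  (t2,w4) ✓  (t2,w7) ✓  (t2,w8) ✓  (t3,w3) ✓  (t3,w4) ✓  (t3,w5) ✓  (t3,w8) ✓  (t4,w1) ✓  (t5,w1) ✓  (t5,w4) ✓  (t5,w7) ✓
Counterexample: (t1,w5) is in designed but fails the scope.

False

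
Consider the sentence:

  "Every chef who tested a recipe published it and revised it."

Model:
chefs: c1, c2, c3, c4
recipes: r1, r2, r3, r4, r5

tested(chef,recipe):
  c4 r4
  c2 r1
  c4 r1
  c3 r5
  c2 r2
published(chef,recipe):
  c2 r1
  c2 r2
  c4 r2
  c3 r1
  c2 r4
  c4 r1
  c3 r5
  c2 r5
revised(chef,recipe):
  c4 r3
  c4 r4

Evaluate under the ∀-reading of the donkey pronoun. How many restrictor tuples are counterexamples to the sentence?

"it" takes "a recipe" as antecedent — a donkey pronoun bound across the clause boundary.
Strong reading: for every (c,r) with tested(c,r), published(c,r) ∧ revised(c,r).
Restrictor pairs: (c2,r1) ✗  (c2,r2) ✗  (c3,r5) ✗  (c4,r1) ✗  (c4,r4) ✗
Counterexamples (restrictor pairs failing the scope): 5.

5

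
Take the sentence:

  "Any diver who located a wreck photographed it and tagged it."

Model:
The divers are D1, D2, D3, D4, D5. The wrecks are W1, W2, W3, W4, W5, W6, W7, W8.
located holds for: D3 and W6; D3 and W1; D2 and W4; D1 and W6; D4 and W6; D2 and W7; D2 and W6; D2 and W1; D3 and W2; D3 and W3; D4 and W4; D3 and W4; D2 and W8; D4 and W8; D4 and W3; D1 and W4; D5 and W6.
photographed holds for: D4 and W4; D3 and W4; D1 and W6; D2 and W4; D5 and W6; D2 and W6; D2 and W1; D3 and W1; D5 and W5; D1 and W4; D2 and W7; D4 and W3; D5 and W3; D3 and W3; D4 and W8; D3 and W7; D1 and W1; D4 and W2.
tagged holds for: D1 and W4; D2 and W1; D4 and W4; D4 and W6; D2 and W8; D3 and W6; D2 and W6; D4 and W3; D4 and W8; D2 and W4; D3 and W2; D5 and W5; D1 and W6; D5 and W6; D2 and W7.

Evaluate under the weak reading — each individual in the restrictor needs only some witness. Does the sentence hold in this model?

"it" takes "a wreck" as antecedent — a donkey pronoun bound across the clause boundary.
Weak reading: every diver d with some located-wreck has at least one located-wreck w such that photographed(d,w) ∧ tagged(d,w).
Per diver: D1:✓  D2:✓  D3:✗  D4:✓  D5:✓
D3 has no witness among its located-wrecks.

False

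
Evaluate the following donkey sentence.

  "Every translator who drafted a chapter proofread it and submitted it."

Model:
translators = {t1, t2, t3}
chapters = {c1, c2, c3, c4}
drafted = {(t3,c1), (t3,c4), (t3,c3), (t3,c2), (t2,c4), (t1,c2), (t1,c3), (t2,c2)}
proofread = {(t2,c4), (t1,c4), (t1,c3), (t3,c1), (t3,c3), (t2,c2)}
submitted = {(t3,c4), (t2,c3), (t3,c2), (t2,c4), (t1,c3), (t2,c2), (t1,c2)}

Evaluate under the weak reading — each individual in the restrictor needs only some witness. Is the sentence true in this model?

"it" takes "a chapter" as antecedent — a donkey pronoun bound across the clause boundary.
Weak reading: every translator t with some drafted-chapter has at least one drafted-chapter c such that proofread(t,c) ∧ submitted(t,c).
Per translator: t1:✓  t2:✓  t3:✗
t3 has no witness among its drafted-chapters.

False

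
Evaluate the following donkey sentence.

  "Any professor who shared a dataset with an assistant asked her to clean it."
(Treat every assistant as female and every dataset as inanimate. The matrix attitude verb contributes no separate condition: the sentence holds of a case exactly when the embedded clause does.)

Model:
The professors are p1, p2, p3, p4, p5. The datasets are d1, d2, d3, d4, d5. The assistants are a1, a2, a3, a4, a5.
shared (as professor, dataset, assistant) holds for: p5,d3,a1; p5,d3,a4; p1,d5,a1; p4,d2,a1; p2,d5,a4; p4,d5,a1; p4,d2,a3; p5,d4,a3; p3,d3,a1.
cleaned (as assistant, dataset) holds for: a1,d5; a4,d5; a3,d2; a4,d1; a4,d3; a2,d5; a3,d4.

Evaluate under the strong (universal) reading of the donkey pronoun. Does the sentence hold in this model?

"her" takes "an assistant" as antecedent and "it" takes "a dataset"; both are donkey pronouns co-varying with the restrictor.
Strong reading: for every (p,d,a) with shared(p,d,a), cleaned(a,d).
Restrictor triples: (p1,d5,a1)→cleaned(a1,d5) ✓  (p2,d5,a4)→cleaned(a4,d5) ✓  (p3,d3,a1)→cleaned(a1,d3) ✗  (p4,d2,a1)→cleaned(a1,d2) ✗  (p4,d2,a3)→cleaned(a3,d2) ✓  (p4,d5,a1)→cleaned(a1,d5) ✓  (p5,d3,a1)→cleaned(a1,d3) ✗  (p5,d3,a4)→cleaned(a4,d3) ✓  (p5,d4,a3)→cleaned(a3,d4) ✓
Counterexample: (p3,d3,a1) — cleaned(a1,d3) does not hold.

False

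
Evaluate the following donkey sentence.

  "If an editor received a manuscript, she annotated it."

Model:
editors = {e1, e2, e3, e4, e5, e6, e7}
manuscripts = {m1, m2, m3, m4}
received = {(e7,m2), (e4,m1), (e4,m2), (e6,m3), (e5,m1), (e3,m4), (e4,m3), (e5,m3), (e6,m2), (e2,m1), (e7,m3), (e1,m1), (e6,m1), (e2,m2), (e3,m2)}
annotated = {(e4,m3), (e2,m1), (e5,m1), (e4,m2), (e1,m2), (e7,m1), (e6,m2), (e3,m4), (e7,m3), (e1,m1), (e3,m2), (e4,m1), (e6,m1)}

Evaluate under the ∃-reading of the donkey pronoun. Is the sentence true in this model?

"it" takes "a manuscript" as antecedent — a donkey pronoun bound across the clause boundary.
Weak reading: every editor e with some received-manuscript has at least one received-manuscript m such that annotated(e,m).
Per editor: e1:✓  e2:✓  e3:✓  e4:✓  e5:✓  e6:✓  e7:✓
Every editor in the restrictor has a witness.

True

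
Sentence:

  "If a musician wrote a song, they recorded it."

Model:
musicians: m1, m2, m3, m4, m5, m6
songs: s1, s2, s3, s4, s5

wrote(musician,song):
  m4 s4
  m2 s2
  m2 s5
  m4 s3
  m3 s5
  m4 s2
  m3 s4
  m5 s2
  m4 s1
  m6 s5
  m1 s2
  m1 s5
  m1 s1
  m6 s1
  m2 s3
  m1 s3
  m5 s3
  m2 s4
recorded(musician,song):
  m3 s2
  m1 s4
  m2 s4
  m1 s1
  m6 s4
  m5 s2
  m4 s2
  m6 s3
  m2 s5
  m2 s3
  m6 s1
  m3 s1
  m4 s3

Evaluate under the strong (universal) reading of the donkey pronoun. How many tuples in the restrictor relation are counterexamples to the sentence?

10

"it" takes "a song" as antecedent — a donkey pronoun bound across the clause boundary.
Strong reading: for every (m,s) with wrote(m,s), recorded(m,s).
Restrictor pairs: (m1,s1) ✓  (m1,s2) ✗  (m1,s3) ✗  (m1,s5) ✗  (m2,s2) ✗  (m2,s3) ✓  (m2,s4) ✓  (m2,s5) ✓  (m3,s4) ✗  (m3,s5) ✗  (m4,s1) ✗  (m4,s2) ✓  (m4,s3) ✓  (m4,s4) ✗  (m5,s2) ✓  (m5,s3) ✗  (m6,s1) ✓  (m6,s5) ✗
Counterexamples (restrictor pairs failing the scope): 10.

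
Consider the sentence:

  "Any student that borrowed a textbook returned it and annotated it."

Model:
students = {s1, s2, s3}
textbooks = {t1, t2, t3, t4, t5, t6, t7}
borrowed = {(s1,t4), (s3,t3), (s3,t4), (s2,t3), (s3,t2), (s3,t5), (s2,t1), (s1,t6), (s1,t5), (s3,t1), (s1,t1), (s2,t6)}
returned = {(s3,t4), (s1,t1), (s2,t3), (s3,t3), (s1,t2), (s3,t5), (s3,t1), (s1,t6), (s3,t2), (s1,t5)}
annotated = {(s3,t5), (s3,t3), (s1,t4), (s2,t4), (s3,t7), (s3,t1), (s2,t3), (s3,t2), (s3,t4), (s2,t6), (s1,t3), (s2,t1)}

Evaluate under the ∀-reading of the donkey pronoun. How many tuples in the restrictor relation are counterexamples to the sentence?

6

"it" takes "a textbook" as antecedent — a donkey pronoun bound across the clause boundary.
Strong reading: for every (s,t) with borrowed(s,t), returned(s,t) ∧ annotated(s,t).
Restrictor pairs: (s1,t1) ✗  (s1,t4) ✗  (s1,t5) ✗  (s1,t6) ✗  (s2,t1) ✗  (s2,t3) ✓  (s2,t6) ✗  (s3,t1) ✓  (s3,t2) ✓  (s3,t3) ✓  (s3,t4) ✓  (s3,t5) ✓
Counterexamples (restrictor pairs failing the scope): 6.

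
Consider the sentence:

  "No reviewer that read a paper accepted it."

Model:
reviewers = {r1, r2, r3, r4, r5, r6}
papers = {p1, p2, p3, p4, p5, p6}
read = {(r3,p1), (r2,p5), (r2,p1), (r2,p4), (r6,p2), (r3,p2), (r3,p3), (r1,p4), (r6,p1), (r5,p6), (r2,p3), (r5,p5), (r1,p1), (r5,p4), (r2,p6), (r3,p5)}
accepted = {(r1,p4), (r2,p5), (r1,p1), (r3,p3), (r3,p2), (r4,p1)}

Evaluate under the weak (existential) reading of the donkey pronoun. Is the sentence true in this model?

"it" takes "a paper" as antecedent — a donkey pronoun bound across the clause boundary.
Truth condition: for no (r,p) with read(r,p) does accepted(r,p) hold.
Restrictor pairs — does the scope hold? (r1,p1):holds  (r1,p4):holds  (r2,p1):fails  (r2,p3):fails  (r2,p4):fails  (r2,p5):holds  (r2,p6):fails  (r3,p1):fails  (r3,p2):holds  (r3,p3):holds  (r3,p5):fails  (r5,p4):fails  (r5,p5):fails  (r5,p6):fails  (r6,p1):fails  (r6,p2):fails
Scope holds for 5 pair(s), so the sentence is false.

False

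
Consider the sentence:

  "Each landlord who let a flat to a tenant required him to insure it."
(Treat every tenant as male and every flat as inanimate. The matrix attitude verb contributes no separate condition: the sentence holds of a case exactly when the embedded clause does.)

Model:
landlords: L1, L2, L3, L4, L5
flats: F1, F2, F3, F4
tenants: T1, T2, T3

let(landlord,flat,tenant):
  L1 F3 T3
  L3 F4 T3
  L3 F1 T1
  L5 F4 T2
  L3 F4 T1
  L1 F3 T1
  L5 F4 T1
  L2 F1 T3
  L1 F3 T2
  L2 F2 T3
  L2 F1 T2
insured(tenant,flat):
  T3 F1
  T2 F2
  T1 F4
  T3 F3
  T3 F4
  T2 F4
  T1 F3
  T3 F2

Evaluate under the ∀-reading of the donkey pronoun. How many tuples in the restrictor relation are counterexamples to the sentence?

"him" takes "a tenant" as antecedent and "it" takes "a flat"; both are donkey pronouns co-varying with the restrictor.
Strong reading: for every (l,f,t) with let(l,f,t), insured(t,f).
Restrictor triples: (L1,F3,T1)→insured(T1,F3) ✓  (L1,F3,T2)→insured(T2,F3) ✗  (L1,F3,T3)→insured(T3,F3) ✓  (L2,F1,T2)→insured(T2,F1) ✗  (L2,F1,T3)→insured(T3,F1) ✓  (L2,F2,T3)→insured(T3,F2) ✓  (L3,F1,T1)→insured(T1,F1) ✗  (L3,F4,T1)→insured(T1,F4) ✓  (L3,F4,T3)→insured(T3,F4) ✓  (L5,F4,T1)→insured(T1,F4) ✓  (L5,F4,T2)→insured(T2,F4) ✓
Counterexamples (restrictor triples failing the scope): 3.

3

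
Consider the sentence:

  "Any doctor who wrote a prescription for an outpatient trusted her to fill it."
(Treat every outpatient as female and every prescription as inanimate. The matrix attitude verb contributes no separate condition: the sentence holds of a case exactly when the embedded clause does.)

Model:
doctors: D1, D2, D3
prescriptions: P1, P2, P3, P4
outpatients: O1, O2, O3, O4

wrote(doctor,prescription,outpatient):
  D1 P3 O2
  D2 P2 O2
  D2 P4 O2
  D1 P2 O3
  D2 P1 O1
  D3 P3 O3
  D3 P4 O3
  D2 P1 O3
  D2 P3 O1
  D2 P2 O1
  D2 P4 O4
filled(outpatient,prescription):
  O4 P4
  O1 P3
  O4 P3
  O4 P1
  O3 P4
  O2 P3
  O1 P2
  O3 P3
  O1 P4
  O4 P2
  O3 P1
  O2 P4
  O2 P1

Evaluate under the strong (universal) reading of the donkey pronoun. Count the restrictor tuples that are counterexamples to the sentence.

3

"her" takes "an outpatient" as antecedent and "it" takes "a prescription"; both are donkey pronouns co-varying with the restrictor.
Strong reading: for every (d,p,o) with wrote(d,p,o), filled(o,p).
Restrictor triples: (D1,P2,O3)→filled(O3,P2) ✗  (D1,P3,O2)→filled(O2,P3) ✓  (D2,P1,O1)→filled(O1,P1) ✗  (D2,P1,O3)→filled(O3,P1) ✓  (D2,P2,O1)→filled(O1,P2) ✓  (D2,P2,O2)→filled(O2,P2) ✗  (D2,P3,O1)→filled(O1,P3) ✓  (D2,P4,O2)→filled(O2,P4) ✓  (D2,P4,O4)→filled(O4,P4) ✓  (D3,P3,O3)→filled(O3,P3) ✓  (D3,P4,O3)→filled(O3,P4) ✓
Counterexamples (restrictor triples failing the scope): 3.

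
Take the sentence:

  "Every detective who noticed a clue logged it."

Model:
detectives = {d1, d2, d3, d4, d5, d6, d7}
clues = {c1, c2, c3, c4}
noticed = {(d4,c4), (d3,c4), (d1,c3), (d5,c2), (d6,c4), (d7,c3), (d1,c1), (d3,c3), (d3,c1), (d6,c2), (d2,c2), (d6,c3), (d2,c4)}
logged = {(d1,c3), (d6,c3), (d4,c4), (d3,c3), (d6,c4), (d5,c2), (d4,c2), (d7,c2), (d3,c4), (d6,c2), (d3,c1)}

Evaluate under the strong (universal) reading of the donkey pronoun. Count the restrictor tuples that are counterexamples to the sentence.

"it" takes "a clue" as antecedent — a donkey pronoun bound across the clause boundary.
Strong reading: for every (d,c) with noticed(d,c), logged(d,c).
Restrictor pairs: (d1,c1) ✗  (d1,c3) ✓  (d2,c2) ✗  (d2,c4) ✗  (d3,c1) ✓  (d3,c3) ✓  (d3,c4) ✓  (d4,c4) ✓  (d5,c2) ✓  (d6,c2) ✓  (d6,c3) ✓  (d6,c4) ✓  (d7,c3) ✗
Counterexamples (restrictor pairs failing the scope): 4.

4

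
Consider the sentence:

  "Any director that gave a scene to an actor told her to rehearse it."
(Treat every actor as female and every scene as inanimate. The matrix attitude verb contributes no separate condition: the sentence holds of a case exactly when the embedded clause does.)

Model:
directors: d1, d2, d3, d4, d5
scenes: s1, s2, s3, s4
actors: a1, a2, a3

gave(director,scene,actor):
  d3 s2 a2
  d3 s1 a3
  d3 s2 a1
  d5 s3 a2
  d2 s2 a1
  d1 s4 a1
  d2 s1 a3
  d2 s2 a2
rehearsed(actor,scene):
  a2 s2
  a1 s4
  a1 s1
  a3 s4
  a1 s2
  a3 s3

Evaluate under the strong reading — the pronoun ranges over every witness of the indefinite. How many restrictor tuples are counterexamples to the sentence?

3

"her" takes "an actor" as antecedent and "it" takes "a scene"; both are donkey pronouns co-varying with the restrictor.
Strong reading: for every (d,s,a) with gave(d,s,a), rehearsed(a,s).
Restrictor triples: (d1,s4,a1)→rehearsed(a1,s4) ✓  (d2,s1,a3)→rehearsed(a3,s1) ✗  (d2,s2,a1)→rehearsed(a1,s2) ✓  (d2,s2,a2)→rehearsed(a2,s2) ✓  (d3,s1,a3)→rehearsed(a3,s1) ✗  (d3,s2,a1)→rehearsed(a1,s2) ✓  (d3,s2,a2)→rehearsed(a2,s2) ✓  (d5,s3,a2)→rehearsed(a2,s3) ✗
Counterexamples (restrictor triples failing the scope): 3.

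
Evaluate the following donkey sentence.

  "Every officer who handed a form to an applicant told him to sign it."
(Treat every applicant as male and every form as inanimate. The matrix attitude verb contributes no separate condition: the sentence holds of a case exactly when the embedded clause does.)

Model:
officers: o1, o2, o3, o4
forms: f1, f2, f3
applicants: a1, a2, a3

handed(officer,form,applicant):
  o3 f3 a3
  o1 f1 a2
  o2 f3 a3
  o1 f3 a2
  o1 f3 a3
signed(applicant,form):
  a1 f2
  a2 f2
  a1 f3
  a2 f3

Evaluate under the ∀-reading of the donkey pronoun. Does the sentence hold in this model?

False

"him" takes "an applicant" as antecedent and "it" takes "a form"; both are donkey pronouns co-varying with the restrictor.
Strong reading: for every (o,f,a) with handed(o,f,a), signed(a,f).
Restrictor triples: (o1,f1,a2)→signed(a2,f1) ✗  (o1,f3,a2)→signed(a2,f3) ✓  (o1,f3,a3)→signed(a3,f3) ✗  (o2,f3,a3)→signed(a3,f3) ✗  (o3,f3,a3)→signed(a3,f3) ✗
Counterexample: (o1,f1,a2) — signed(a2,f1) does not hold.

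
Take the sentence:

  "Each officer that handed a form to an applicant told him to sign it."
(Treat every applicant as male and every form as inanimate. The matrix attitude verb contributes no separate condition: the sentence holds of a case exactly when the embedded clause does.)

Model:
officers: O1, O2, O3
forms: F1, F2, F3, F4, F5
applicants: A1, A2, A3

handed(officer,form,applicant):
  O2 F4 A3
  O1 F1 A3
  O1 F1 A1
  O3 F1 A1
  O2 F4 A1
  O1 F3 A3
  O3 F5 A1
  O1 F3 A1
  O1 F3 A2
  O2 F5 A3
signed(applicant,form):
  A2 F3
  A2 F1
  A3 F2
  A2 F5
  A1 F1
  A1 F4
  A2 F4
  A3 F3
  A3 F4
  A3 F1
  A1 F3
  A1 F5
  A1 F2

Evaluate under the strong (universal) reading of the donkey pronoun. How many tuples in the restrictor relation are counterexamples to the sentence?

1

"him" takes "an applicant" as antecedent and "it" takes "a form"; both are donkey pronouns co-varying with the restrictor.
Strong reading: for every (o,f,a) with handed(o,f,a), signed(a,f).
Restrictor triples: (O1,F1,A1)→signed(A1,F1) ✓  (O1,F1,A3)→signed(A3,F1) ✓  (O1,F3,A1)→signed(A1,F3) ✓  (O1,F3,A2)→signed(A2,F3) ✓  (O1,F3,A3)→signed(A3,F3) ✓  (O2,F4,A1)→signed(A1,F4) ✓  (O2,F4,A3)→signed(A3,F4) ✓  (O2,F5,A3)→signed(A3,F5) ✗  (O3,F1,A1)→signed(A1,F1) ✓  (O3,F5,A1)→signed(A1,F5) ✓
Counterexamples (restrictor triples failing the scope): 1.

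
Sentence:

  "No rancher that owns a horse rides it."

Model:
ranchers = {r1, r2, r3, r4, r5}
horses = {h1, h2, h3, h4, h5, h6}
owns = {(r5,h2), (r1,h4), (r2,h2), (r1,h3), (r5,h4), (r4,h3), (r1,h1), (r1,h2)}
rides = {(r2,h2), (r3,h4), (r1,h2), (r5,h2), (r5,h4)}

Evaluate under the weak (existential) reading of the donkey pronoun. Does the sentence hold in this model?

False

"it" takes "a horse" as antecedent — a donkey pronoun bound across the clause boundary.
Truth condition: for no (r,h) with owns(r,h) does rides(r,h) hold.
Restrictor pairs — does the scope hold? (r1,h1):fails  (r1,h2):holds  (r1,h3):fails  (r1,h4):fails  (r2,h2):holds  (r4,h3):fails  (r5,h2):holds  (r5,h4):holds
Scope holds for 4 pair(s), so the sentence is false.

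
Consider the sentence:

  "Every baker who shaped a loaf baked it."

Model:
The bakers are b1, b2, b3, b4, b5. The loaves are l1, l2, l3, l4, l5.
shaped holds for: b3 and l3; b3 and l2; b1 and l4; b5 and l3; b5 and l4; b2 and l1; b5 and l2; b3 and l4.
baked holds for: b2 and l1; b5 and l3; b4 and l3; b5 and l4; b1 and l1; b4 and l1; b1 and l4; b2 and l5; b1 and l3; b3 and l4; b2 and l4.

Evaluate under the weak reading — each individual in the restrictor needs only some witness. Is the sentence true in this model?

"it" takes "a loaf" as antecedent — a donkey pronoun bound across the clause boundary.
Weak reading: every baker b with some shaped-loaf has at least one shaped-loaf l such that baked(b,l).
Per baker: b1:✓  b2:✓  b3:✓  b5:✓
Every baker in the restrictor has a witness.

True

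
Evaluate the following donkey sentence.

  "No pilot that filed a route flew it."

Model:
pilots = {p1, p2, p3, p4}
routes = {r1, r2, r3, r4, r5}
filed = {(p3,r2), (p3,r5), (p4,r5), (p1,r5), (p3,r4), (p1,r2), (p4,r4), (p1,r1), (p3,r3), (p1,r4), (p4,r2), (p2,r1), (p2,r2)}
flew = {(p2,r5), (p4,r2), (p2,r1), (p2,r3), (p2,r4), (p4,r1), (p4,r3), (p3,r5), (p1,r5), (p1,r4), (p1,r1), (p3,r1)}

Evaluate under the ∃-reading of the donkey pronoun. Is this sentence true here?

False

"it" takes "a route" as antecedent — a donkey pronoun bound across the clause boundary.
Truth condition: for no (p,r) with filed(p,r) does flew(p,r) hold.
Restrictor pairs — does the scope hold? (p1,r1):holds  (p1,r2):fails  (p1,r4):holds  (p1,r5):holds  (p2,r1):holds  (p2,r2):fails  (p3,r2):fails  (p3,r3):fails  (p3,r4):fails  (p3,r5):holds  (p4,r2):holds  (p4,r4):fails  (p4,r5):fails
Scope holds for 6 pair(s), so the sentence is false.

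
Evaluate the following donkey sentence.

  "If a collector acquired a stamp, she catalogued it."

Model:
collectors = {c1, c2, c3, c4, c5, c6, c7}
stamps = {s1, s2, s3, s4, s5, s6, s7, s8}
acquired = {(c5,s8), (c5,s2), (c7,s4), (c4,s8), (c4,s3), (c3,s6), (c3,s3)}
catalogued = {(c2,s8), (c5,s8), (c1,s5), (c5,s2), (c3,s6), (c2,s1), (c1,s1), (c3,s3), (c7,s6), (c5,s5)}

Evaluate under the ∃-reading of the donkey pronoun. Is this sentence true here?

"it" takes "a stamp" as antecedent — a donkey pronoun bound across the clause boundary.
Weak reading: every collector c with some acquired-stamp has at least one acquired-stamp s such that catalogued(c,s).
Per collector: c3:✓  c4:✗  c5:✓  c7:✗
c4 has no witness among its acquired-stamps.

False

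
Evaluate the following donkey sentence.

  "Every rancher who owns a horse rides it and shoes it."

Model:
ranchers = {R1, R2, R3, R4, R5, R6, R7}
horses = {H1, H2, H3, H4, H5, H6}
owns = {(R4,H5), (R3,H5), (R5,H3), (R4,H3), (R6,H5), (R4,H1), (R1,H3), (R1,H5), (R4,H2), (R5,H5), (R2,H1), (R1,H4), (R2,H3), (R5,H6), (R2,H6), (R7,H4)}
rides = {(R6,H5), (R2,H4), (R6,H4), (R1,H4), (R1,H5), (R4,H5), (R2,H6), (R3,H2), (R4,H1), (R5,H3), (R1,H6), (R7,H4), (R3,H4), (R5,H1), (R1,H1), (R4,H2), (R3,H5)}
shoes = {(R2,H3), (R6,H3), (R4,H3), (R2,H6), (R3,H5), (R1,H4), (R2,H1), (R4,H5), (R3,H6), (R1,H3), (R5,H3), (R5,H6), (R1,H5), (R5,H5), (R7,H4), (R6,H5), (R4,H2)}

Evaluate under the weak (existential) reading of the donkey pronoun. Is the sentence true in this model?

"it" takes "a horse" as antecedent — a donkey pronoun bound across the clause boundary.
Weak reading: every rancher r with some owns-horse has at least one owns-horse h such that rides(r,h) ∧ shoes(r,h).
Per rancher: R1:✓  R2:✓  R3:✓  R4:✓  R5:✓  R6:✓  R7:✓
Every rancher in the restrictor has a witness.

True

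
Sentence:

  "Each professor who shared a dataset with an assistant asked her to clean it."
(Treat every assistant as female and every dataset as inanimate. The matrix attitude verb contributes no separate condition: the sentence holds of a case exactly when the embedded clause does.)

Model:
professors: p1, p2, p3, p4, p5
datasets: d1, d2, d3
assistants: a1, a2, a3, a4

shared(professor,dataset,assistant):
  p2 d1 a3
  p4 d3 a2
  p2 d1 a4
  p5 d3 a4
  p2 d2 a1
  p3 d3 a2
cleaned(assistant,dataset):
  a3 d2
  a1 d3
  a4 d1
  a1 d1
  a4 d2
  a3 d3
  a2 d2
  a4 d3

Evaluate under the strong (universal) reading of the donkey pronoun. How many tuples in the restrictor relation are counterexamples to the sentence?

"her" takes "an assistant" as antecedent and "it" takes "a dataset"; both are donkey pronouns co-varying with the restrictor.
Strong reading: for every (p,d,a) with shared(p,d,a), cleaned(a,d).
Restrictor triples: (p2,d1,a3)→cleaned(a3,d1) ✗  (p2,d1,a4)→cleaned(a4,d1) ✓  (p2,d2,a1)→cleaned(a1,d2) ✗  (p3,d3,a2)→cleaned(a2,d3) ✗  (p4,d3,a2)→cleaned(a2,d3) ✗  (p5,d3,a4)→cleaned(a4,d3) ✓
Counterexamples (restrictor triples failing the scope): 4.

4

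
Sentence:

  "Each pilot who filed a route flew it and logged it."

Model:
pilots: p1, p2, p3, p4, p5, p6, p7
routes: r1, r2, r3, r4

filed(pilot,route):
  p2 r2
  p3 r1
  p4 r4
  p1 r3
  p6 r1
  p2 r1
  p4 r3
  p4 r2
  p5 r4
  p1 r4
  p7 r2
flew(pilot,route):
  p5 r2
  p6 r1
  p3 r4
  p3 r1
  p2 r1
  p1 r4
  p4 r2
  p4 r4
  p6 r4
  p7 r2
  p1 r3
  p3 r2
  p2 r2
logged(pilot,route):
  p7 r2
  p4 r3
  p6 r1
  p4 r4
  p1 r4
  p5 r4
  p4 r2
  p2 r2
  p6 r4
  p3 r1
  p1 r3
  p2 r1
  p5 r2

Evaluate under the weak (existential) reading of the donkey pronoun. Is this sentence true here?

False

"it" takes "a route" as antecedent — a donkey pronoun bound across the clause boundary.
Weak reading: every pilot p with some filed-route has at least one filed-route r such that flew(p,r) ∧ logged(p,r).
Per pilot: p1:✓  p2:✓  p3:✓  p4:✓  p5:✗  p6:✓  p7:✓
p5 has no witness among its filed-routes.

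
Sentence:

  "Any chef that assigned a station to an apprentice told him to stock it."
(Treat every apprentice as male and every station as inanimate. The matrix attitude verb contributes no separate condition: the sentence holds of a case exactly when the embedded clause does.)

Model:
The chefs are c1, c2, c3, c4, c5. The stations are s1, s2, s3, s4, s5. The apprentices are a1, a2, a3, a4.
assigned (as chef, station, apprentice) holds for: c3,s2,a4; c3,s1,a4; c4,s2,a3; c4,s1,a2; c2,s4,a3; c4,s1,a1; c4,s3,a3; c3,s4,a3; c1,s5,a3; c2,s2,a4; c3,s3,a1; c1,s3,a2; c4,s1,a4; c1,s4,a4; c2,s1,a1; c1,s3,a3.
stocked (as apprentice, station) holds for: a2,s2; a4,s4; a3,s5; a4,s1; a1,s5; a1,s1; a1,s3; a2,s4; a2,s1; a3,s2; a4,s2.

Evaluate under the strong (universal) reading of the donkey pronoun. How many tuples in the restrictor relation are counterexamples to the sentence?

"him" takes "an apprentice" as antecedent and "it" takes "a station"; both are donkey pronouns co-varying with the restrictor.
Strong reading: for every (c,s,a) with assigned(c,s,a), stocked(a,s).
Restrictor triples: (c1,s3,a2)→stocked(a2,s3) ✗  (c1,s3,a3)→stocked(a3,s3) ✗  (c1,s4,a4)→stocked(a4,s4) ✓  (c1,s5,a3)→stocked(a3,s5) ✓  (c2,s1,a1)→stocked(a1,s1) ✓  (c2,s2,a4)→stocked(a4,s2) ✓  (c2,s4,a3)→stocked(a3,s4) ✗  (c3,s1,a4)→stocked(a4,s1) ✓  (c3,s2,a4)→stocked(a4,s2) ✓  (c3,s3,a1)→stocked(a1,s3) ✓  (c3,s4,a3)→stocked(a3,s4) ✗  (c4,s1,a1)→stocked(a1,s1) ✓  (c4,s1,a2)→stocked(a2,s1) ✓  (c4,s1,a4)→stocked(a4,s1) ✓  (c4,s2,a3)→stocked(a3,s2) ✓  (c4,s3,a3)→stocked(a3,s3) ✗
Counterexamples (restrictor triples failing the scope): 5.

5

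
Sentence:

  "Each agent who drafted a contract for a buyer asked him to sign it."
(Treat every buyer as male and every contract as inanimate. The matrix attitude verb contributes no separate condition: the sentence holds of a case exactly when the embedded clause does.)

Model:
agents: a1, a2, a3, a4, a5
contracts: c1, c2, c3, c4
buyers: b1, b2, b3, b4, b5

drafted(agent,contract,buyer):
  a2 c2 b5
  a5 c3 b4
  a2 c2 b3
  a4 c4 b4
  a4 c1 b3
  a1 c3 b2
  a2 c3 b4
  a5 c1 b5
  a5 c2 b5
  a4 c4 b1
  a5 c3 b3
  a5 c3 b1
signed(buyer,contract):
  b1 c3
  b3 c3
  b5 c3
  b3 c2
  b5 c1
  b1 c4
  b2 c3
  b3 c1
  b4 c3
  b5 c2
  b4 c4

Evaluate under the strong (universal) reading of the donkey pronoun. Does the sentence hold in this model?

"him" takes "a buyer" as antecedent and "it" takes "a contract"; both are donkey pronouns co-varying with the restrictor.
Strong reading: for every (a,c,b) with drafted(a,c,b), signed(b,c).
Restrictor triples: (a1,c3,b2)→signed(b2,c3) ✓  (a2,c2,b3)→signed(b3,c2) ✓  (a2,c2,b5)→signed(b5,c2) ✓  (a2,c3,b4)→signed(b4,c3) ✓  (a4,c1,b3)→signed(b3,c1) ✓  (a4,c4,b1)→signed(b1,c4) ✓  (a4,c4,b4)→signed(b4,c4) ✓  (a5,c1,b5)→signed(b5,c1) ✓  (a5,c2,b5)→signed(b5,c2) ✓  (a5,c3,b1)→signed(b1,c3) ✓  (a5,c3,b3)→signed(b3,c3) ✓  (a5,c3,b4)→signed(b4,c3) ✓
Every restrictor triple satisfies the scope.

True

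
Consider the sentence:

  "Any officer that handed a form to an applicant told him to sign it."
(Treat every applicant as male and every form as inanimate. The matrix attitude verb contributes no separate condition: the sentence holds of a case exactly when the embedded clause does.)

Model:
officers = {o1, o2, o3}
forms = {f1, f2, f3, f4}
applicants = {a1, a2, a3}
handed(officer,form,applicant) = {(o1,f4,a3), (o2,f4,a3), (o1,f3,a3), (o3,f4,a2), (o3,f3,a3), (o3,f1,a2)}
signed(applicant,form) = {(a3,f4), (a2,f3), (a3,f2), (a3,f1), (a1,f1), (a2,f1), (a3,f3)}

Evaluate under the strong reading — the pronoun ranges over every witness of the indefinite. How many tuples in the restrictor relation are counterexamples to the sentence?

"him" takes "an applicant" as antecedent and "it" takes "a form"; both are donkey pronouns co-varying with the restrictor.
Strong reading: for every (o,f,a) with handed(o,f,a), signed(a,f).
Restrictor triples: (o1,f3,a3)→signed(a3,f3) ✓  (o1,f4,a3)→signed(a3,f4) ✓  (o2,f4,a3)→signed(a3,f4) ✓  (o3,f1,a2)→signed(a2,f1) ✓  (o3,f3,a3)→signed(a3,f3) ✓  (o3,f4,a2)→signed(a2,f4) ✗
Counterexamples (restrictor triples failing the scope): 1.

1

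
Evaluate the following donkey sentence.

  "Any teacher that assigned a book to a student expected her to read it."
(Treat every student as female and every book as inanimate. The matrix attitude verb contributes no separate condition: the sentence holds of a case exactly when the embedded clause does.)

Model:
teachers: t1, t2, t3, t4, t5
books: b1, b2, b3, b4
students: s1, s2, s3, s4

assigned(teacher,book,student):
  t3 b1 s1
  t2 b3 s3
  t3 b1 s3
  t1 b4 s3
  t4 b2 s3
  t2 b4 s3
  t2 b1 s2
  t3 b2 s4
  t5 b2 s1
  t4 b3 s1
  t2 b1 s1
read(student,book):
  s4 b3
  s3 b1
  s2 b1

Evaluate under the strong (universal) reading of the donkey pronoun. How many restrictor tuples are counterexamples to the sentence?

"her" takes "a student" as antecedent and "it" takes "a book"; both are donkey pronouns co-varying with the restrictor.
Strong reading: for every (t,b,s) with assigned(t,b,s), read(s,b).
Restrictor triples: (t1,b4,s3)→read(s3,b4) ✗  (t2,b1,s1)→read(s1,b1) ✗  (t2,b1,s2)→read(s2,b1) ✓  (t2,b3,s3)→read(s3,b3) ✗  (t2,b4,s3)→read(s3,b4) ✗  (t3,b1,s1)→read(s1,b1) ✗  (t3,b1,s3)→read(s3,b1) ✓  (t3,b2,s4)→read(s4,b2) ✗  (t4,b2,s3)→read(s3,b2) ✗  (t4,b3,s1)→read(s1,b3) ✗  (t5,b2,s1)→read(s1,b2) ✗
Counterexamples (restrictor triples failing the scope): 9.

9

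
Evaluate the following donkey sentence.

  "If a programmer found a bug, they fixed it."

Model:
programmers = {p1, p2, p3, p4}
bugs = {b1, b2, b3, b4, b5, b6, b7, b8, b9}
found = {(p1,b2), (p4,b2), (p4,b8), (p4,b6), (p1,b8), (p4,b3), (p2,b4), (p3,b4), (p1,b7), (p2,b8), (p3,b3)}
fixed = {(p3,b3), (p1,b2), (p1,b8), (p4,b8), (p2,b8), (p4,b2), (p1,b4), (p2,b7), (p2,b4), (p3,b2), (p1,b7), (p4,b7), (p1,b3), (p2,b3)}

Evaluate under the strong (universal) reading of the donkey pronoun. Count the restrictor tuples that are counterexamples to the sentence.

"it" takes "a bug" as antecedent — a donkey pronoun bound across the clause boundary.
Strong reading: for every (p,b) with found(p,b), fixed(p,b).
Restrictor pairs: (p1,b2) ✓  (p1,b7) ✓  (p1,b8) ✓  (p2,b4) ✓  (p2,b8) ✓  (p3,b3) ✓  (p3,b4) ✗  (p4,b2) ✓  (p4,b3) ✗  (p4,b6) ✗  (p4,b8) ✓
Counterexamples (restrictor pairs failing the scope): 3.

3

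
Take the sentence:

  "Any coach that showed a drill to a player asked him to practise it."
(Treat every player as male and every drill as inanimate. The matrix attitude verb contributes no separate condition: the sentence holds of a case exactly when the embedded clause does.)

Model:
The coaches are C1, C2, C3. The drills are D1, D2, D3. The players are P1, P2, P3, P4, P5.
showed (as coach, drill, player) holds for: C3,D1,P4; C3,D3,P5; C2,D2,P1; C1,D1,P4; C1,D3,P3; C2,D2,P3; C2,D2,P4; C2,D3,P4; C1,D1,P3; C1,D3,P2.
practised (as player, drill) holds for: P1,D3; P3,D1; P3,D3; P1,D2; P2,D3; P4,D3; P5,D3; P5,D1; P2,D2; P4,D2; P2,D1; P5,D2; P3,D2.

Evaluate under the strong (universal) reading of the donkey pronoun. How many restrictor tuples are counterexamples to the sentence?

2

"him" takes "a player" as antecedent and "it" takes "a drill"; both are donkey pronouns co-varying with the restrictor.
Strong reading: for every (c,d,p) with showed(c,d,p), practised(p,d).
Restrictor triples: (C1,D1,P3)→practised(P3,D1) ✓  (C1,D1,P4)→practised(P4,D1) ✗  (C1,D3,P2)→practised(P2,D3) ✓  (C1,D3,P3)→practised(P3,D3) ✓  (C2,D2,P1)→practised(P1,D2) ✓  (C2,D2,P3)→practised(P3,D2) ✓  (C2,D2,P4)→practised(P4,D2) ✓  (C2,D3,P4)→practised(P4,D3) ✓  (C3,D1,P4)→practised(P4,D1) ✗  (C3,D3,P5)→practised(P5,D3) ✓
Counterexamples (restrictor triples failing the scope): 2.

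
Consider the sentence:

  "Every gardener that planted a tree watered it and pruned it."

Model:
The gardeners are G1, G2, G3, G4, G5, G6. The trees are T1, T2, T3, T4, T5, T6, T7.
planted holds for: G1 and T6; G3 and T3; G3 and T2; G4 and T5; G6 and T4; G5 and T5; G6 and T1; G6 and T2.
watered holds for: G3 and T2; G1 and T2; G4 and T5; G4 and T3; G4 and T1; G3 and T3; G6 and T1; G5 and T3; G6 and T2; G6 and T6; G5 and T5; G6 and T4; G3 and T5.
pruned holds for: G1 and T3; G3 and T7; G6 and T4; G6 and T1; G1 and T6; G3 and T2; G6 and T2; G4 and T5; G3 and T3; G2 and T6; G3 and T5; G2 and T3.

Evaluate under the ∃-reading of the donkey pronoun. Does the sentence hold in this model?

False

"it" takes "a tree" as antecedent — a donkey pronoun bound across the clause boundary.
Weak reading: every gardener g with some planted-tree has at least one planted-tree t such that watered(g,t) ∧ pruned(g,t).
Per gardener: G1:✗  G3:✓  G4:✓  G5:✗  G6:✓
G1 has no witness among its planted-trees.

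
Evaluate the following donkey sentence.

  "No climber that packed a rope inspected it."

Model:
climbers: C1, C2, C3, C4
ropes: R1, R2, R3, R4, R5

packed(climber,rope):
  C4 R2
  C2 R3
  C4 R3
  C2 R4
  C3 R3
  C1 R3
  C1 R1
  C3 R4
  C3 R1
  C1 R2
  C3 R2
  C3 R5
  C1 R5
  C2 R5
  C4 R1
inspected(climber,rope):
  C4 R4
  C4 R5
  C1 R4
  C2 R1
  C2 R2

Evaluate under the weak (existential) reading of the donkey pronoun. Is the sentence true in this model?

"it" takes "a rope" as antecedent — a donkey pronoun bound across the clause boundary.
Truth condition: for no (c,r) with packed(c,r) does inspected(c,r) hold.
Restrictor pairs — does the scope hold? (C1,R1):fails  (C1,R2):fails  (C1,R3):fails  (C1,R5):fails  (C2,R3):fails  (C2,R4):fails  (C2,R5):fails  (C3,R1):fails  (C3,R2):fails  (C3,R3):fails  (C3,R4):fails  (C3,R5):fails  (C4,R1):fails  (C4,R2):fails  (C4,R3):fails
Scope holds for no restrictor pair, so the sentence is true.

True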